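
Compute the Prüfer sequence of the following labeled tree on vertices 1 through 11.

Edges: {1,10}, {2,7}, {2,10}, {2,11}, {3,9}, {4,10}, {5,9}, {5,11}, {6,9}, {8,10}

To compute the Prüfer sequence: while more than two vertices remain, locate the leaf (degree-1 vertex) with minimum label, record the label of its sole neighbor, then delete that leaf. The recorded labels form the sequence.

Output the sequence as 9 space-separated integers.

Step 1: leaves = {1,3,4,6,7,8}. Remove smallest leaf 1, emit neighbor 10.
Step 2: leaves = {3,4,6,7,8}. Remove smallest leaf 3, emit neighbor 9.
Step 3: leaves = {4,6,7,8}. Remove smallest leaf 4, emit neighbor 10.
Step 4: leaves = {6,7,8}. Remove smallest leaf 6, emit neighbor 9.
Step 5: leaves = {7,8,9}. Remove smallest leaf 7, emit neighbor 2.
Step 6: leaves = {8,9}. Remove smallest leaf 8, emit neighbor 10.
Step 7: leaves = {9,10}. Remove smallest leaf 9, emit neighbor 5.
Step 8: leaves = {5,10}. Remove smallest leaf 5, emit neighbor 11.
Step 9: leaves = {10,11}. Remove smallest leaf 10, emit neighbor 2.
Done: 2 vertices remain (2, 11). Sequence = [10 9 10 9 2 10 5 11 2]

Answer: 10 9 10 9 2 10 5 11 2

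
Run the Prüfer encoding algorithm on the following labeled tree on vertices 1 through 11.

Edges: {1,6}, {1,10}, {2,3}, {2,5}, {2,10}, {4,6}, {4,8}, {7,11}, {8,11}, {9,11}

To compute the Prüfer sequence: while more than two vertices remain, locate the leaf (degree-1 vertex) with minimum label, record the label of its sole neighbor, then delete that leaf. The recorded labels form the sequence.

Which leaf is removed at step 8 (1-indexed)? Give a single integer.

Answer: 6

Derivation:
Step 1: current leaves = {3,5,7,9}. Remove leaf 3 (neighbor: 2).
Step 2: current leaves = {5,7,9}. Remove leaf 5 (neighbor: 2).
Step 3: current leaves = {2,7,9}. Remove leaf 2 (neighbor: 10).
Step 4: current leaves = {7,9,10}. Remove leaf 7 (neighbor: 11).
Step 5: current leaves = {9,10}. Remove leaf 9 (neighbor: 11).
Step 6: current leaves = {10,11}. Remove leaf 10 (neighbor: 1).
Step 7: current leaves = {1,11}. Remove leaf 1 (neighbor: 6).
Step 8: current leaves = {6,11}. Remove leaf 6 (neighbor: 4).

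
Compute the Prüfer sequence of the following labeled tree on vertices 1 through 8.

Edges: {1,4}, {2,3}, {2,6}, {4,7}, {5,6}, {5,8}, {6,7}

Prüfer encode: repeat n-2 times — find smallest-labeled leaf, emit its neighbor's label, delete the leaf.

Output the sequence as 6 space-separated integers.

Step 1: leaves = {1,3,8}. Remove smallest leaf 1, emit neighbor 4.
Step 2: leaves = {3,4,8}. Remove smallest leaf 3, emit neighbor 2.
Step 3: leaves = {2,4,8}. Remove smallest leaf 2, emit neighbor 6.
Step 4: leaves = {4,8}. Remove smallest leaf 4, emit neighbor 7.
Step 5: leaves = {7,8}. Remove smallest leaf 7, emit neighbor 6.
Step 6: leaves = {6,8}. Remove smallest leaf 6, emit neighbor 5.
Done: 2 vertices remain (5, 8). Sequence = [4 2 6 7 6 5]

Answer: 4 2 6 7 6 5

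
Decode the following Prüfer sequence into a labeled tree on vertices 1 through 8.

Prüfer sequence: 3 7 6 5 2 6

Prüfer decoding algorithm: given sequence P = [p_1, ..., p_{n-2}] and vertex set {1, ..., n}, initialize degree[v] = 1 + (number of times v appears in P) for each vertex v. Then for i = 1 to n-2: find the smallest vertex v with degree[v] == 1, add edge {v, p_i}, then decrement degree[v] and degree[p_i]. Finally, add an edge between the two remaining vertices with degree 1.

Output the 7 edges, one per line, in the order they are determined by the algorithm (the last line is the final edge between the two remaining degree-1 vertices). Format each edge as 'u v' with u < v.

Answer: 1 3
3 7
4 6
5 7
2 5
2 6
6 8

Derivation:
Initial degrees: {1:1, 2:2, 3:2, 4:1, 5:2, 6:3, 7:2, 8:1}
Step 1: smallest deg-1 vertex = 1, p_1 = 3. Add edge {1,3}. Now deg[1]=0, deg[3]=1.
Step 2: smallest deg-1 vertex = 3, p_2 = 7. Add edge {3,7}. Now deg[3]=0, deg[7]=1.
Step 3: smallest deg-1 vertex = 4, p_3 = 6. Add edge {4,6}. Now deg[4]=0, deg[6]=2.
Step 4: smallest deg-1 vertex = 7, p_4 = 5. Add edge {5,7}. Now deg[7]=0, deg[5]=1.
Step 5: smallest deg-1 vertex = 5, p_5 = 2. Add edge {2,5}. Now deg[5]=0, deg[2]=1.
Step 6: smallest deg-1 vertex = 2, p_6 = 6. Add edge {2,6}. Now deg[2]=0, deg[6]=1.
Final: two remaining deg-1 vertices are 6, 8. Add edge {6,8}.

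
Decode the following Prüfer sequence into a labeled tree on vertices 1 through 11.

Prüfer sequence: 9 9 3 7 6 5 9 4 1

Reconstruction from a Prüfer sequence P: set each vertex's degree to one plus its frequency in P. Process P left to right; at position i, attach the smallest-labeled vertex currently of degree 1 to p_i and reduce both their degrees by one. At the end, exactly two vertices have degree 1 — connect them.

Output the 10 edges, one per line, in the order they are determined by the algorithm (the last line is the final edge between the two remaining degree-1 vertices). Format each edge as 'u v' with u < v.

Initial degrees: {1:2, 2:1, 3:2, 4:2, 5:2, 6:2, 7:2, 8:1, 9:4, 10:1, 11:1}
Step 1: smallest deg-1 vertex = 2, p_1 = 9. Add edge {2,9}. Now deg[2]=0, deg[9]=3.
Step 2: smallest deg-1 vertex = 8, p_2 = 9. Add edge {8,9}. Now deg[8]=0, deg[9]=2.
Step 3: smallest deg-1 vertex = 10, p_3 = 3. Add edge {3,10}. Now deg[10]=0, deg[3]=1.
Step 4: smallest deg-1 vertex = 3, p_4 = 7. Add edge {3,7}. Now deg[3]=0, deg[7]=1.
Step 5: smallest deg-1 vertex = 7, p_5 = 6. Add edge {6,7}. Now deg[7]=0, deg[6]=1.
Step 6: smallest deg-1 vertex = 6, p_6 = 5. Add edge {5,6}. Now deg[6]=0, deg[5]=1.
Step 7: smallest deg-1 vertex = 5, p_7 = 9. Add edge {5,9}. Now deg[5]=0, deg[9]=1.
Step 8: smallest deg-1 vertex = 9, p_8 = 4. Add edge {4,9}. Now deg[9]=0, deg[4]=1.
Step 9: smallest deg-1 vertex = 4, p_9 = 1. Add edge {1,4}. Now deg[4]=0, deg[1]=1.
Final: two remaining deg-1 vertices are 1, 11. Add edge {1,11}.

Answer: 2 9
8 9
3 10
3 7
6 7
5 6
5 9
4 9
1 4
1 11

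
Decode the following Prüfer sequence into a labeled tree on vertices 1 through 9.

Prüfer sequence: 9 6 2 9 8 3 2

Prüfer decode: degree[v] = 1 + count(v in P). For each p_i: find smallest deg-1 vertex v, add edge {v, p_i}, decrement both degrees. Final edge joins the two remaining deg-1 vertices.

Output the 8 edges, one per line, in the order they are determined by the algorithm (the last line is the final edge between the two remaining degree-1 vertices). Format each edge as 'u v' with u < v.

Initial degrees: {1:1, 2:3, 3:2, 4:1, 5:1, 6:2, 7:1, 8:2, 9:3}
Step 1: smallest deg-1 vertex = 1, p_1 = 9. Add edge {1,9}. Now deg[1]=0, deg[9]=2.
Step 2: smallest deg-1 vertex = 4, p_2 = 6. Add edge {4,6}. Now deg[4]=0, deg[6]=1.
Step 3: smallest deg-1 vertex = 5, p_3 = 2. Add edge {2,5}. Now deg[5]=0, deg[2]=2.
Step 4: smallest deg-1 vertex = 6, p_4 = 9. Add edge {6,9}. Now deg[6]=0, deg[9]=1.
Step 5: smallest deg-1 vertex = 7, p_5 = 8. Add edge {7,8}. Now deg[7]=0, deg[8]=1.
Step 6: smallest deg-1 vertex = 8, p_6 = 3. Add edge {3,8}. Now deg[8]=0, deg[3]=1.
Step 7: smallest deg-1 vertex = 3, p_7 = 2. Add edge {2,3}. Now deg[3]=0, deg[2]=1.
Final: two remaining deg-1 vertices are 2, 9. Add edge {2,9}.

Answer: 1 9
4 6
2 5
6 9
7 8
3 8
2 3
2 9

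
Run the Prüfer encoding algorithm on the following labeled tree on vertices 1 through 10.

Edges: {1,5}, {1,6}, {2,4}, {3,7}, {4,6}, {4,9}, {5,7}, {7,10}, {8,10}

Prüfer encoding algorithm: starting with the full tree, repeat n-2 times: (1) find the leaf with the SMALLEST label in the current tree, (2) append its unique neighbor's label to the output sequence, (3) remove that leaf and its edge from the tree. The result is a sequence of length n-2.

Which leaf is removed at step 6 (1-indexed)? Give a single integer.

Answer: 6

Derivation:
Step 1: current leaves = {2,3,8,9}. Remove leaf 2 (neighbor: 4).
Step 2: current leaves = {3,8,9}. Remove leaf 3 (neighbor: 7).
Step 3: current leaves = {8,9}. Remove leaf 8 (neighbor: 10).
Step 4: current leaves = {9,10}. Remove leaf 9 (neighbor: 4).
Step 5: current leaves = {4,10}. Remove leaf 4 (neighbor: 6).
Step 6: current leaves = {6,10}. Remove leaf 6 (neighbor: 1).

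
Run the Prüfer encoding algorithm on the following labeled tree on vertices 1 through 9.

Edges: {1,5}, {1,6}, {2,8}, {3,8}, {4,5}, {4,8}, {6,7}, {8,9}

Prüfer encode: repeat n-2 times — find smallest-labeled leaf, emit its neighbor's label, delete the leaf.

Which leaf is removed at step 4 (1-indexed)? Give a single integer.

Answer: 6

Derivation:
Step 1: current leaves = {2,3,7,9}. Remove leaf 2 (neighbor: 8).
Step 2: current leaves = {3,7,9}. Remove leaf 3 (neighbor: 8).
Step 3: current leaves = {7,9}. Remove leaf 7 (neighbor: 6).
Step 4: current leaves = {6,9}. Remove leaf 6 (neighbor: 1).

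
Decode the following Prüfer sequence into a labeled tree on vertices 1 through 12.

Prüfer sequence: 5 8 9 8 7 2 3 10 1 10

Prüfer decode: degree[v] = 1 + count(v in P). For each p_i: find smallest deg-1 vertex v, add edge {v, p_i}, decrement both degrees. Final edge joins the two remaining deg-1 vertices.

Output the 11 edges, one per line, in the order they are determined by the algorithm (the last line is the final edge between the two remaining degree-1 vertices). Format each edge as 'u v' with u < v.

Initial degrees: {1:2, 2:2, 3:2, 4:1, 5:2, 6:1, 7:2, 8:3, 9:2, 10:3, 11:1, 12:1}
Step 1: smallest deg-1 vertex = 4, p_1 = 5. Add edge {4,5}. Now deg[4]=0, deg[5]=1.
Step 2: smallest deg-1 vertex = 5, p_2 = 8. Add edge {5,8}. Now deg[5]=0, deg[8]=2.
Step 3: smallest deg-1 vertex = 6, p_3 = 9. Add edge {6,9}. Now deg[6]=0, deg[9]=1.
Step 4: smallest deg-1 vertex = 9, p_4 = 8. Add edge {8,9}. Now deg[9]=0, deg[8]=1.
Step 5: smallest deg-1 vertex = 8, p_5 = 7. Add edge {7,8}. Now deg[8]=0, deg[7]=1.
Step 6: smallest deg-1 vertex = 7, p_6 = 2. Add edge {2,7}. Now deg[7]=0, deg[2]=1.
Step 7: smallest deg-1 vertex = 2, p_7 = 3. Add edge {2,3}. Now deg[2]=0, deg[3]=1.
Step 8: smallest deg-1 vertex = 3, p_8 = 10. Add edge {3,10}. Now deg[3]=0, deg[10]=2.
Step 9: smallest deg-1 vertex = 11, p_9 = 1. Add edge {1,11}. Now deg[11]=0, deg[1]=1.
Step 10: smallest deg-1 vertex = 1, p_10 = 10. Add edge {1,10}. Now deg[1]=0, deg[10]=1.
Final: two remaining deg-1 vertices are 10, 12. Add edge {10,12}.

Answer: 4 5
5 8
6 9
8 9
7 8
2 7
2 3
3 10
1 11
1 10
10 12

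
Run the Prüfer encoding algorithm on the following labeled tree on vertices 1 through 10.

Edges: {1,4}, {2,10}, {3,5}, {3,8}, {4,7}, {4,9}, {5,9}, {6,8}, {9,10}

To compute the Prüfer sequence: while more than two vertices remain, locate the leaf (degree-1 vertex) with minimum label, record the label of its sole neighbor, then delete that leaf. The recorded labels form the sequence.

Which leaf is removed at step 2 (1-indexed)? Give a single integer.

Step 1: current leaves = {1,2,6,7}. Remove leaf 1 (neighbor: 4).
Step 2: current leaves = {2,6,7}. Remove leaf 2 (neighbor: 10).

Answer: 2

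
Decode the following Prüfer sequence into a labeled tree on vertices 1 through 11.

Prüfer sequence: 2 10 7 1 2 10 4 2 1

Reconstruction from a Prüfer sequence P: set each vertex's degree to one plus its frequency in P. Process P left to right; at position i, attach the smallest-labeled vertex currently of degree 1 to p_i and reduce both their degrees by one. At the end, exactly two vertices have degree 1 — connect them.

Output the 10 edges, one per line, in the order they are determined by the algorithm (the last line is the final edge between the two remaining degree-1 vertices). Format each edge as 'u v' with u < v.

Answer: 2 3
5 10
6 7
1 7
2 8
9 10
4 10
2 4
1 2
1 11

Derivation:
Initial degrees: {1:3, 2:4, 3:1, 4:2, 5:1, 6:1, 7:2, 8:1, 9:1, 10:3, 11:1}
Step 1: smallest deg-1 vertex = 3, p_1 = 2. Add edge {2,3}. Now deg[3]=0, deg[2]=3.
Step 2: smallest deg-1 vertex = 5, p_2 = 10. Add edge {5,10}. Now deg[5]=0, deg[10]=2.
Step 3: smallest deg-1 vertex = 6, p_3 = 7. Add edge {6,7}. Now deg[6]=0, deg[7]=1.
Step 4: smallest deg-1 vertex = 7, p_4 = 1. Add edge {1,7}. Now deg[7]=0, deg[1]=2.
Step 5: smallest deg-1 vertex = 8, p_5 = 2. Add edge {2,8}. Now deg[8]=0, deg[2]=2.
Step 6: smallest deg-1 vertex = 9, p_6 = 10. Add edge {9,10}. Now deg[9]=0, deg[10]=1.
Step 7: smallest deg-1 vertex = 10, p_7 = 4. Add edge {4,10}. Now deg[10]=0, deg[4]=1.
Step 8: smallest deg-1 vertex = 4, p_8 = 2. Add edge {2,4}. Now deg[4]=0, deg[2]=1.
Step 9: smallest deg-1 vertex = 2, p_9 = 1. Add edge {1,2}. Now deg[2]=0, deg[1]=1.
Final: two remaining deg-1 vertices are 1, 11. Add edge {1,11}.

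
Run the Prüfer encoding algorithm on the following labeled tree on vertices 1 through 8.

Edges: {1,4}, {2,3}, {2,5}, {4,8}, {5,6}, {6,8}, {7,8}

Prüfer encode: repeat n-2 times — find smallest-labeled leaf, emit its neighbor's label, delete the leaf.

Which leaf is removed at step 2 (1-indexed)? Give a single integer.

Answer: 3

Derivation:
Step 1: current leaves = {1,3,7}. Remove leaf 1 (neighbor: 4).
Step 2: current leaves = {3,4,7}. Remove leaf 3 (neighbor: 2).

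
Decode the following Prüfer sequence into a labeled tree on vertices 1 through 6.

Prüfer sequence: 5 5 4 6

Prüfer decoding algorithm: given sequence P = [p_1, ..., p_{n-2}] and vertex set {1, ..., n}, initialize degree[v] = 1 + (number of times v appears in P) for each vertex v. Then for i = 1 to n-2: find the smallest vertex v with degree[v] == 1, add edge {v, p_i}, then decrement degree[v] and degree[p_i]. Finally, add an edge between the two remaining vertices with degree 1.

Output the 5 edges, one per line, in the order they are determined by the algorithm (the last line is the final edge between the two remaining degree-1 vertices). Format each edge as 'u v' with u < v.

Initial degrees: {1:1, 2:1, 3:1, 4:2, 5:3, 6:2}
Step 1: smallest deg-1 vertex = 1, p_1 = 5. Add edge {1,5}. Now deg[1]=0, deg[5]=2.
Step 2: smallest deg-1 vertex = 2, p_2 = 5. Add edge {2,5}. Now deg[2]=0, deg[5]=1.
Step 3: smallest deg-1 vertex = 3, p_3 = 4. Add edge {3,4}. Now deg[3]=0, deg[4]=1.
Step 4: smallest deg-1 vertex = 4, p_4 = 6. Add edge {4,6}. Now deg[4]=0, deg[6]=1.
Final: two remaining deg-1 vertices are 5, 6. Add edge {5,6}.

Answer: 1 5
2 5
3 4
4 6
5 6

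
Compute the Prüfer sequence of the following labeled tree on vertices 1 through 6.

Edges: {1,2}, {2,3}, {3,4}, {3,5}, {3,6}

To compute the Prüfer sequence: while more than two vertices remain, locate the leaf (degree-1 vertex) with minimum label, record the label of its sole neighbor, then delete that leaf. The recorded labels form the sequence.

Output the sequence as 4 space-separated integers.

Step 1: leaves = {1,4,5,6}. Remove smallest leaf 1, emit neighbor 2.
Step 2: leaves = {2,4,5,6}. Remove smallest leaf 2, emit neighbor 3.
Step 3: leaves = {4,5,6}. Remove smallest leaf 4, emit neighbor 3.
Step 4: leaves = {5,6}. Remove smallest leaf 5, emit neighbor 3.
Done: 2 vertices remain (3, 6). Sequence = [2 3 3 3]

Answer: 2 3 3 3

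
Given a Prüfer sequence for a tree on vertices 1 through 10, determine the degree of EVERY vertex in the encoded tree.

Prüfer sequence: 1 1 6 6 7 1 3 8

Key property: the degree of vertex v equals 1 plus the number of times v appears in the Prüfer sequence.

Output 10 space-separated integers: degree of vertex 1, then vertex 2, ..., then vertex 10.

Answer: 4 1 2 1 1 3 2 2 1 1

Derivation:
p_1 = 1: count[1] becomes 1
p_2 = 1: count[1] becomes 2
p_3 = 6: count[6] becomes 1
p_4 = 6: count[6] becomes 2
p_5 = 7: count[7] becomes 1
p_6 = 1: count[1] becomes 3
p_7 = 3: count[3] becomes 1
p_8 = 8: count[8] becomes 1
Degrees (1 + count): deg[1]=1+3=4, deg[2]=1+0=1, deg[3]=1+1=2, deg[4]=1+0=1, deg[5]=1+0=1, deg[6]=1+2=3, deg[7]=1+1=2, deg[8]=1+1=2, deg[9]=1+0=1, deg[10]=1+0=1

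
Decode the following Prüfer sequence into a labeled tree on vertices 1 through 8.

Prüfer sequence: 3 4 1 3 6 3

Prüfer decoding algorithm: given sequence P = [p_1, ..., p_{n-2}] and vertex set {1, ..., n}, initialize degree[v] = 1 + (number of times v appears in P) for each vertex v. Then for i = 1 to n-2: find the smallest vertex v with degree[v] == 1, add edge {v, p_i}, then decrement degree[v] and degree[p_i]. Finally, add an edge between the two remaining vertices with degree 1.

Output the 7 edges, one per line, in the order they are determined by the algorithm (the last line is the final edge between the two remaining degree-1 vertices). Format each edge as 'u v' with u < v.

Answer: 2 3
4 5
1 4
1 3
6 7
3 6
3 8

Derivation:
Initial degrees: {1:2, 2:1, 3:4, 4:2, 5:1, 6:2, 7:1, 8:1}
Step 1: smallest deg-1 vertex = 2, p_1 = 3. Add edge {2,3}. Now deg[2]=0, deg[3]=3.
Step 2: smallest deg-1 vertex = 5, p_2 = 4. Add edge {4,5}. Now deg[5]=0, deg[4]=1.
Step 3: smallest deg-1 vertex = 4, p_3 = 1. Add edge {1,4}. Now deg[4]=0, deg[1]=1.
Step 4: smallest deg-1 vertex = 1, p_4 = 3. Add edge {1,3}. Now deg[1]=0, deg[3]=2.
Step 5: smallest deg-1 vertex = 7, p_5 = 6. Add edge {6,7}. Now deg[7]=0, deg[6]=1.
Step 6: smallest deg-1 vertex = 6, p_6 = 3. Add edge {3,6}. Now deg[6]=0, deg[3]=1.
Final: two remaining deg-1 vertices are 3, 8. Add edge {3,8}.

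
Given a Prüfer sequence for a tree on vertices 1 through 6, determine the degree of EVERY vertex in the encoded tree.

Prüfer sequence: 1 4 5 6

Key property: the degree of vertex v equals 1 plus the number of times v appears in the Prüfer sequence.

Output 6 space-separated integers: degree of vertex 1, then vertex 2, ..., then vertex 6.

Answer: 2 1 1 2 2 2

Derivation:
p_1 = 1: count[1] becomes 1
p_2 = 4: count[4] becomes 1
p_3 = 5: count[5] becomes 1
p_4 = 6: count[6] becomes 1
Degrees (1 + count): deg[1]=1+1=2, deg[2]=1+0=1, deg[3]=1+0=1, deg[4]=1+1=2, deg[5]=1+1=2, deg[6]=1+1=2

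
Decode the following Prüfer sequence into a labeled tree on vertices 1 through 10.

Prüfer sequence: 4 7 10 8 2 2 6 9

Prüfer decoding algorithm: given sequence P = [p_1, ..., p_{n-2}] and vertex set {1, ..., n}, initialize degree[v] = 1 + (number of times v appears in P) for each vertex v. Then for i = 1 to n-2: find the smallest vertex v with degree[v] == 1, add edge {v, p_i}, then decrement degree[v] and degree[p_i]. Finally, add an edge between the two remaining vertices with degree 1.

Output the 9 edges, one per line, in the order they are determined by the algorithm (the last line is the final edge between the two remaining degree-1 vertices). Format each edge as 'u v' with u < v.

Answer: 1 4
3 7
4 10
5 8
2 7
2 8
2 6
6 9
9 10

Derivation:
Initial degrees: {1:1, 2:3, 3:1, 4:2, 5:1, 6:2, 7:2, 8:2, 9:2, 10:2}
Step 1: smallest deg-1 vertex = 1, p_1 = 4. Add edge {1,4}. Now deg[1]=0, deg[4]=1.
Step 2: smallest deg-1 vertex = 3, p_2 = 7. Add edge {3,7}. Now deg[3]=0, deg[7]=1.
Step 3: smallest deg-1 vertex = 4, p_3 = 10. Add edge {4,10}. Now deg[4]=0, deg[10]=1.
Step 4: smallest deg-1 vertex = 5, p_4 = 8. Add edge {5,8}. Now deg[5]=0, deg[8]=1.
Step 5: smallest deg-1 vertex = 7, p_5 = 2. Add edge {2,7}. Now deg[7]=0, deg[2]=2.
Step 6: smallest deg-1 vertex = 8, p_6 = 2. Add edge {2,8}. Now deg[8]=0, deg[2]=1.
Step 7: smallest deg-1 vertex = 2, p_7 = 6. Add edge {2,6}. Now deg[2]=0, deg[6]=1.
Step 8: smallest deg-1 vertex = 6, p_8 = 9. Add edge {6,9}. Now deg[6]=0, deg[9]=1.
Final: two remaining deg-1 vertices are 9, 10. Add edge {9,10}.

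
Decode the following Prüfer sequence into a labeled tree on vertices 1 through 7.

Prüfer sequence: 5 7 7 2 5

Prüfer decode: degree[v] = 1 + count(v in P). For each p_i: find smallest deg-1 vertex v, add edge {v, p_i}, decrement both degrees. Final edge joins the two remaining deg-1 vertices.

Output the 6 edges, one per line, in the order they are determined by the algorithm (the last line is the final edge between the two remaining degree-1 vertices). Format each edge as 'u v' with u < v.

Initial degrees: {1:1, 2:2, 3:1, 4:1, 5:3, 6:1, 7:3}
Step 1: smallest deg-1 vertex = 1, p_1 = 5. Add edge {1,5}. Now deg[1]=0, deg[5]=2.
Step 2: smallest deg-1 vertex = 3, p_2 = 7. Add edge {3,7}. Now deg[3]=0, deg[7]=2.
Step 3: smallest deg-1 vertex = 4, p_3 = 7. Add edge {4,7}. Now deg[4]=0, deg[7]=1.
Step 4: smallest deg-1 vertex = 6, p_4 = 2. Add edge {2,6}. Now deg[6]=0, deg[2]=1.
Step 5: smallest deg-1 vertex = 2, p_5 = 5. Add edge {2,5}. Now deg[2]=0, deg[5]=1.
Final: two remaining deg-1 vertices are 5, 7. Add edge {5,7}.

Answer: 1 5
3 7
4 7
2 6
2 5
5 7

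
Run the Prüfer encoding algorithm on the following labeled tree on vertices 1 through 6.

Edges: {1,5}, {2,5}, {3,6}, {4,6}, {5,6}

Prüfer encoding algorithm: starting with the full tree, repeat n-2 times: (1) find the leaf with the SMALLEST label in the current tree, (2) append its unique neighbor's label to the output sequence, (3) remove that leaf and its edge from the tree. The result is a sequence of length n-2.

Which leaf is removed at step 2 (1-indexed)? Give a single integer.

Step 1: current leaves = {1,2,3,4}. Remove leaf 1 (neighbor: 5).
Step 2: current leaves = {2,3,4}. Remove leaf 2 (neighbor: 5).

Answer: 2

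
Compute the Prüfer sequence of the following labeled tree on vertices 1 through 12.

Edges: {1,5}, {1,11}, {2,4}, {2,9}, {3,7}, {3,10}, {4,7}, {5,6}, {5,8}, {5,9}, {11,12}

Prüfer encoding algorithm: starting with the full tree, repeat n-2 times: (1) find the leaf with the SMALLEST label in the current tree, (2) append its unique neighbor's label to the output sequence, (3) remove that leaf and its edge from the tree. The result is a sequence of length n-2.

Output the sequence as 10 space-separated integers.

Answer: 5 5 3 7 4 2 9 5 1 11

Derivation:
Step 1: leaves = {6,8,10,12}. Remove smallest leaf 6, emit neighbor 5.
Step 2: leaves = {8,10,12}. Remove smallest leaf 8, emit neighbor 5.
Step 3: leaves = {10,12}. Remove smallest leaf 10, emit neighbor 3.
Step 4: leaves = {3,12}. Remove smallest leaf 3, emit neighbor 7.
Step 5: leaves = {7,12}. Remove smallest leaf 7, emit neighbor 4.
Step 6: leaves = {4,12}. Remove smallest leaf 4, emit neighbor 2.
Step 7: leaves = {2,12}. Remove smallest leaf 2, emit neighbor 9.
Step 8: leaves = {9,12}. Remove smallest leaf 9, emit neighbor 5.
Step 9: leaves = {5,12}. Remove smallest leaf 5, emit neighbor 1.
Step 10: leaves = {1,12}. Remove smallest leaf 1, emit neighbor 11.
Done: 2 vertices remain (11, 12). Sequence = [5 5 3 7 4 2 9 5 1 11]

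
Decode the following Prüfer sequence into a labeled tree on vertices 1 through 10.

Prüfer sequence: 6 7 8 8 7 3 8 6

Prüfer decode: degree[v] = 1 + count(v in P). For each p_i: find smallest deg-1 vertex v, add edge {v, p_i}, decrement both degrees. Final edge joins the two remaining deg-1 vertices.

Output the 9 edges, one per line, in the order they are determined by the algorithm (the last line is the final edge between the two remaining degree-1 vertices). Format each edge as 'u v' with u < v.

Answer: 1 6
2 7
4 8
5 8
7 9
3 7
3 8
6 8
6 10

Derivation:
Initial degrees: {1:1, 2:1, 3:2, 4:1, 5:1, 6:3, 7:3, 8:4, 9:1, 10:1}
Step 1: smallest deg-1 vertex = 1, p_1 = 6. Add edge {1,6}. Now deg[1]=0, deg[6]=2.
Step 2: smallest deg-1 vertex = 2, p_2 = 7. Add edge {2,7}. Now deg[2]=0, deg[7]=2.
Step 3: smallest deg-1 vertex = 4, p_3 = 8. Add edge {4,8}. Now deg[4]=0, deg[8]=3.
Step 4: smallest deg-1 vertex = 5, p_4 = 8. Add edge {5,8}. Now deg[5]=0, deg[8]=2.
Step 5: smallest deg-1 vertex = 9, p_5 = 7. Add edge {7,9}. Now deg[9]=0, deg[7]=1.
Step 6: smallest deg-1 vertex = 7, p_6 = 3. Add edge {3,7}. Now deg[7]=0, deg[3]=1.
Step 7: smallest deg-1 vertex = 3, p_7 = 8. Add edge {3,8}. Now deg[3]=0, deg[8]=1.
Step 8: smallest deg-1 vertex = 8, p_8 = 6. Add edge {6,8}. Now deg[8]=0, deg[6]=1.
Final: two remaining deg-1 vertices are 6, 10. Add edge {6,10}.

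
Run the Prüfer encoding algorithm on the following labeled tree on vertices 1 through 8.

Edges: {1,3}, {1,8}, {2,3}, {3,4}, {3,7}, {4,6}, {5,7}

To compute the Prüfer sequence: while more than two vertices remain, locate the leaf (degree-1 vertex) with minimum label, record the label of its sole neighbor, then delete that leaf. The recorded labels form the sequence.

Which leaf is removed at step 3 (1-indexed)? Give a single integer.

Step 1: current leaves = {2,5,6,8}. Remove leaf 2 (neighbor: 3).
Step 2: current leaves = {5,6,8}. Remove leaf 5 (neighbor: 7).
Step 3: current leaves = {6,7,8}. Remove leaf 6 (neighbor: 4).

Answer: 6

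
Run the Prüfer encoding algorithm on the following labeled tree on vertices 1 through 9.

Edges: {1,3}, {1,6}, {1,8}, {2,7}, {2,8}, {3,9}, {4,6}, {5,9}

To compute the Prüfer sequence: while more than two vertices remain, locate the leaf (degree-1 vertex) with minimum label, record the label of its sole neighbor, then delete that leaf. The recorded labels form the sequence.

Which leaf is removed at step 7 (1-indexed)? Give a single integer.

Step 1: current leaves = {4,5,7}. Remove leaf 4 (neighbor: 6).
Step 2: current leaves = {5,6,7}. Remove leaf 5 (neighbor: 9).
Step 3: current leaves = {6,7,9}. Remove leaf 6 (neighbor: 1).
Step 4: current leaves = {7,9}. Remove leaf 7 (neighbor: 2).
Step 5: current leaves = {2,9}. Remove leaf 2 (neighbor: 8).
Step 6: current leaves = {8,9}. Remove leaf 8 (neighbor: 1).
Step 7: current leaves = {1,9}. Remove leaf 1 (neighbor: 3).

Answer: 1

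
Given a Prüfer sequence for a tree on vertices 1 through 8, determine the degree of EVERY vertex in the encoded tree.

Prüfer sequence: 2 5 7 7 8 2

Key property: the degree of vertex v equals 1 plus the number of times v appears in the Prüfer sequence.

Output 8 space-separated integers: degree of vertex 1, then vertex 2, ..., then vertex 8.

p_1 = 2: count[2] becomes 1
p_2 = 5: count[5] becomes 1
p_3 = 7: count[7] becomes 1
p_4 = 7: count[7] becomes 2
p_5 = 8: count[8] becomes 1
p_6 = 2: count[2] becomes 2
Degrees (1 + count): deg[1]=1+0=1, deg[2]=1+2=3, deg[3]=1+0=1, deg[4]=1+0=1, deg[5]=1+1=2, deg[6]=1+0=1, deg[7]=1+2=3, deg[8]=1+1=2

Answer: 1 3 1 1 2 1 3 2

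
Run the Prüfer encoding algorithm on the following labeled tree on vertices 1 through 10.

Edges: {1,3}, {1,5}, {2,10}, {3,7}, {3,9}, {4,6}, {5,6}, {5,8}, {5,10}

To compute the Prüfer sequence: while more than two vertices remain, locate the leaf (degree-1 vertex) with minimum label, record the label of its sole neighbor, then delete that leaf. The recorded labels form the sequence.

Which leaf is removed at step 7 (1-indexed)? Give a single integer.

Answer: 3

Derivation:
Step 1: current leaves = {2,4,7,8,9}. Remove leaf 2 (neighbor: 10).
Step 2: current leaves = {4,7,8,9,10}. Remove leaf 4 (neighbor: 6).
Step 3: current leaves = {6,7,8,9,10}. Remove leaf 6 (neighbor: 5).
Step 4: current leaves = {7,8,9,10}. Remove leaf 7 (neighbor: 3).
Step 5: current leaves = {8,9,10}. Remove leaf 8 (neighbor: 5).
Step 6: current leaves = {9,10}. Remove leaf 9 (neighbor: 3).
Step 7: current leaves = {3,10}. Remove leaf 3 (neighbor: 1).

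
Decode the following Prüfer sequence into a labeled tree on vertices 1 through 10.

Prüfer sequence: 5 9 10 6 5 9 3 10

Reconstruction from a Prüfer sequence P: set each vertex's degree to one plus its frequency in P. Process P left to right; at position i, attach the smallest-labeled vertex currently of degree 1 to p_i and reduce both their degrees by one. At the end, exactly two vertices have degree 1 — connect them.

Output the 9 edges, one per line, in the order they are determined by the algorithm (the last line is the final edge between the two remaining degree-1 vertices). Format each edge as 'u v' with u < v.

Initial degrees: {1:1, 2:1, 3:2, 4:1, 5:3, 6:2, 7:1, 8:1, 9:3, 10:3}
Step 1: smallest deg-1 vertex = 1, p_1 = 5. Add edge {1,5}. Now deg[1]=0, deg[5]=2.
Step 2: smallest deg-1 vertex = 2, p_2 = 9. Add edge {2,9}. Now deg[2]=0, deg[9]=2.
Step 3: smallest deg-1 vertex = 4, p_3 = 10. Add edge {4,10}. Now deg[4]=0, deg[10]=2.
Step 4: smallest deg-1 vertex = 7, p_4 = 6. Add edge {6,7}. Now deg[7]=0, deg[6]=1.
Step 5: smallest deg-1 vertex = 6, p_5 = 5. Add edge {5,6}. Now deg[6]=0, deg[5]=1.
Step 6: smallest deg-1 vertex = 5, p_6 = 9. Add edge {5,9}. Now deg[5]=0, deg[9]=1.
Step 7: smallest deg-1 vertex = 8, p_7 = 3. Add edge {3,8}. Now deg[8]=0, deg[3]=1.
Step 8: smallest deg-1 vertex = 3, p_8 = 10. Add edge {3,10}. Now deg[3]=0, deg[10]=1.
Final: two remaining deg-1 vertices are 9, 10. Add edge {9,10}.

Answer: 1 5
2 9
4 10
6 7
5 6
5 9
3 8
3 10
9 10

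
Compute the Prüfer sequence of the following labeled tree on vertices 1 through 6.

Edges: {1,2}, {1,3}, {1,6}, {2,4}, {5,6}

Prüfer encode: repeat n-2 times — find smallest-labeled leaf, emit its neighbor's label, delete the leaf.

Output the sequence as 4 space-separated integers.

Step 1: leaves = {3,4,5}. Remove smallest leaf 3, emit neighbor 1.
Step 2: leaves = {4,5}. Remove smallest leaf 4, emit neighbor 2.
Step 3: leaves = {2,5}. Remove smallest leaf 2, emit neighbor 1.
Step 4: leaves = {1,5}. Remove smallest leaf 1, emit neighbor 6.
Done: 2 vertices remain (5, 6). Sequence = [1 2 1 6]

Answer: 1 2 1 6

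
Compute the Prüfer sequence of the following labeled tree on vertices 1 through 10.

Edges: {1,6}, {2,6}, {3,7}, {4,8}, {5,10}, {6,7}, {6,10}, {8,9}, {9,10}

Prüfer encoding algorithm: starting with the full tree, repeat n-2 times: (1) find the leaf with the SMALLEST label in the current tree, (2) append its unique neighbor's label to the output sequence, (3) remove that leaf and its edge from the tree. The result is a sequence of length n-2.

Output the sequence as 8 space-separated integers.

Answer: 6 6 7 8 10 6 10 9

Derivation:
Step 1: leaves = {1,2,3,4,5}. Remove smallest leaf 1, emit neighbor 6.
Step 2: leaves = {2,3,4,5}. Remove smallest leaf 2, emit neighbor 6.
Step 3: leaves = {3,4,5}. Remove smallest leaf 3, emit neighbor 7.
Step 4: leaves = {4,5,7}. Remove smallest leaf 4, emit neighbor 8.
Step 5: leaves = {5,7,8}. Remove smallest leaf 5, emit neighbor 10.
Step 6: leaves = {7,8}. Remove smallest leaf 7, emit neighbor 6.
Step 7: leaves = {6,8}. Remove smallest leaf 6, emit neighbor 10.
Step 8: leaves = {8,10}. Remove smallest leaf 8, emit neighbor 9.
Done: 2 vertices remain (9, 10). Sequence = [6 6 7 8 10 6 10 9]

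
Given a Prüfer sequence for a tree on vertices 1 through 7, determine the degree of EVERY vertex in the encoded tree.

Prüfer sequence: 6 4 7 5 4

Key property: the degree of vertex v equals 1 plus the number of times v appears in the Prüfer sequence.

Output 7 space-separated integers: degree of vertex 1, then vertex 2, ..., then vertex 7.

p_1 = 6: count[6] becomes 1
p_2 = 4: count[4] becomes 1
p_3 = 7: count[7] becomes 1
p_4 = 5: count[5] becomes 1
p_5 = 4: count[4] becomes 2
Degrees (1 + count): deg[1]=1+0=1, deg[2]=1+0=1, deg[3]=1+0=1, deg[4]=1+2=3, deg[5]=1+1=2, deg[6]=1+1=2, deg[7]=1+1=2

Answer: 1 1 1 3 2 2 2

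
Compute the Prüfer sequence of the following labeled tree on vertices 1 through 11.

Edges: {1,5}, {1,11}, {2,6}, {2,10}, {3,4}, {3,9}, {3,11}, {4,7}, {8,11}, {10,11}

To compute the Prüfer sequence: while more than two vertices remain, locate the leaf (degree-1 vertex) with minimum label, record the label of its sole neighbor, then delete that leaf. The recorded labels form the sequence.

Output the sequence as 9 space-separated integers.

Answer: 1 11 2 10 4 3 11 3 11

Derivation:
Step 1: leaves = {5,6,7,8,9}. Remove smallest leaf 5, emit neighbor 1.
Step 2: leaves = {1,6,7,8,9}. Remove smallest leaf 1, emit neighbor 11.
Step 3: leaves = {6,7,8,9}. Remove smallest leaf 6, emit neighbor 2.
Step 4: leaves = {2,7,8,9}. Remove smallest leaf 2, emit neighbor 10.
Step 5: leaves = {7,8,9,10}. Remove smallest leaf 7, emit neighbor 4.
Step 6: leaves = {4,8,9,10}. Remove smallest leaf 4, emit neighbor 3.
Step 7: leaves = {8,9,10}. Remove smallest leaf 8, emit neighbor 11.
Step 8: leaves = {9,10}. Remove smallest leaf 9, emit neighbor 3.
Step 9: leaves = {3,10}. Remove smallest leaf 3, emit neighbor 11.
Done: 2 vertices remain (10, 11). Sequence = [1 11 2 10 4 3 11 3 11]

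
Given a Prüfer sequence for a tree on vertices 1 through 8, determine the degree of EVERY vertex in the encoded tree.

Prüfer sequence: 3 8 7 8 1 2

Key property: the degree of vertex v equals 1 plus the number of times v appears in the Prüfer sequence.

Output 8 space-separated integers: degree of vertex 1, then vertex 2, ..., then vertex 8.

Answer: 2 2 2 1 1 1 2 3

Derivation:
p_1 = 3: count[3] becomes 1
p_2 = 8: count[8] becomes 1
p_3 = 7: count[7] becomes 1
p_4 = 8: count[8] becomes 2
p_5 = 1: count[1] becomes 1
p_6 = 2: count[2] becomes 1
Degrees (1 + count): deg[1]=1+1=2, deg[2]=1+1=2, deg[3]=1+1=2, deg[4]=1+0=1, deg[5]=1+0=1, deg[6]=1+0=1, deg[7]=1+1=2, deg[8]=1+2=3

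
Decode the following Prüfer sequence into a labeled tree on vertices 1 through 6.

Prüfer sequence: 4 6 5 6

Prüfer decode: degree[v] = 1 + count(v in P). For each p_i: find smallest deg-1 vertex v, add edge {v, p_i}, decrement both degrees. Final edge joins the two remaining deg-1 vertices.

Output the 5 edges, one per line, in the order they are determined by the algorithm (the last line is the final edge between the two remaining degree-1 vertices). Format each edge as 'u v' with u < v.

Answer: 1 4
2 6
3 5
4 6
5 6

Derivation:
Initial degrees: {1:1, 2:1, 3:1, 4:2, 5:2, 6:3}
Step 1: smallest deg-1 vertex = 1, p_1 = 4. Add edge {1,4}. Now deg[1]=0, deg[4]=1.
Step 2: smallest deg-1 vertex = 2, p_2 = 6. Add edge {2,6}. Now deg[2]=0, deg[6]=2.
Step 3: smallest deg-1 vertex = 3, p_3 = 5. Add edge {3,5}. Now deg[3]=0, deg[5]=1.
Step 4: smallest deg-1 vertex = 4, p_4 = 6. Add edge {4,6}. Now deg[4]=0, deg[6]=1.
Final: two remaining deg-1 vertices are 5, 6. Add edge {5,6}.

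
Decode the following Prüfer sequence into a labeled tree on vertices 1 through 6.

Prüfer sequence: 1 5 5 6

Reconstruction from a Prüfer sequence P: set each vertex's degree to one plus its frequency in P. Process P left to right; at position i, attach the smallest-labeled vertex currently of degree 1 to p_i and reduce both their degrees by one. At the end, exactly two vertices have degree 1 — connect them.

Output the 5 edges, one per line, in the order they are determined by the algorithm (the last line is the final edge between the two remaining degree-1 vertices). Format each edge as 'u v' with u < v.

Initial degrees: {1:2, 2:1, 3:1, 4:1, 5:3, 6:2}
Step 1: smallest deg-1 vertex = 2, p_1 = 1. Add edge {1,2}. Now deg[2]=0, deg[1]=1.
Step 2: smallest deg-1 vertex = 1, p_2 = 5. Add edge {1,5}. Now deg[1]=0, deg[5]=2.
Step 3: smallest deg-1 vertex = 3, p_3 = 5. Add edge {3,5}. Now deg[3]=0, deg[5]=1.
Step 4: smallest deg-1 vertex = 4, p_4 = 6. Add edge {4,6}. Now deg[4]=0, deg[6]=1.
Final: two remaining deg-1 vertices are 5, 6. Add edge {5,6}.

Answer: 1 2
1 5
3 5
4 6
5 6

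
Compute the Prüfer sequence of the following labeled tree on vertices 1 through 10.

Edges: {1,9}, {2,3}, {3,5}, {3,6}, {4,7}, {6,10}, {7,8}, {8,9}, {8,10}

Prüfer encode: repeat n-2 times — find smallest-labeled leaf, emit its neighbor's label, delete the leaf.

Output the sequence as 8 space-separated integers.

Step 1: leaves = {1,2,4,5}. Remove smallest leaf 1, emit neighbor 9.
Step 2: leaves = {2,4,5,9}. Remove smallest leaf 2, emit neighbor 3.
Step 3: leaves = {4,5,9}. Remove smallest leaf 4, emit neighbor 7.
Step 4: leaves = {5,7,9}. Remove smallest leaf 5, emit neighbor 3.
Step 5: leaves = {3,7,9}. Remove smallest leaf 3, emit neighbor 6.
Step 6: leaves = {6,7,9}. Remove smallest leaf 6, emit neighbor 10.
Step 7: leaves = {7,9,10}. Remove smallest leaf 7, emit neighbor 8.
Step 8: leaves = {9,10}. Remove smallest leaf 9, emit neighbor 8.
Done: 2 vertices remain (8, 10). Sequence = [9 3 7 3 6 10 8 8]

Answer: 9 3 7 3 6 10 8 8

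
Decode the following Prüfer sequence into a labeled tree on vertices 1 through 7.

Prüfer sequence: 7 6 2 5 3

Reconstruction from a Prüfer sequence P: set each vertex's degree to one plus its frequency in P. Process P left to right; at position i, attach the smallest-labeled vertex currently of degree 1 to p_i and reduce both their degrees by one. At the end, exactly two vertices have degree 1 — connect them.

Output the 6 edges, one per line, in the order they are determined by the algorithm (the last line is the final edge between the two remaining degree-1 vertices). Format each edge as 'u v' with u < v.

Initial degrees: {1:1, 2:2, 3:2, 4:1, 5:2, 6:2, 7:2}
Step 1: smallest deg-1 vertex = 1, p_1 = 7. Add edge {1,7}. Now deg[1]=0, deg[7]=1.
Step 2: smallest deg-1 vertex = 4, p_2 = 6. Add edge {4,6}. Now deg[4]=0, deg[6]=1.
Step 3: smallest deg-1 vertex = 6, p_3 = 2. Add edge {2,6}. Now deg[6]=0, deg[2]=1.
Step 4: smallest deg-1 vertex = 2, p_4 = 5. Add edge {2,5}. Now deg[2]=0, deg[5]=1.
Step 5: smallest deg-1 vertex = 5, p_5 = 3. Add edge {3,5}. Now deg[5]=0, deg[3]=1.
Final: two remaining deg-1 vertices are 3, 7. Add edge {3,7}.

Answer: 1 7
4 6
2 6
2 5
3 5
3 7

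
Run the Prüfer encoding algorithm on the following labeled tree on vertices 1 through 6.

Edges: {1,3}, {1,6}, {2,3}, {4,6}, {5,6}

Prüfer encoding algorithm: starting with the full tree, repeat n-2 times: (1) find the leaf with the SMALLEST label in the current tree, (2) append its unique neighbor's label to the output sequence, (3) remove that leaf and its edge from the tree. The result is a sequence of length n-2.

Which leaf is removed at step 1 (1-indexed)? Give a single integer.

Answer: 2

Derivation:
Step 1: current leaves = {2,4,5}. Remove leaf 2 (neighbor: 3).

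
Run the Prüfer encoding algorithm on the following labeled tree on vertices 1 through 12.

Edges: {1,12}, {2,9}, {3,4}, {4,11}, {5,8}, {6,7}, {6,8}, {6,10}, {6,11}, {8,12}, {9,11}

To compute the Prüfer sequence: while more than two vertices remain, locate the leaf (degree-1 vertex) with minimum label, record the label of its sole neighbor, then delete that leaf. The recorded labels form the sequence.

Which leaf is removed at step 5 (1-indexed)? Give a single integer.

Answer: 5

Derivation:
Step 1: current leaves = {1,2,3,5,7,10}. Remove leaf 1 (neighbor: 12).
Step 2: current leaves = {2,3,5,7,10,12}. Remove leaf 2 (neighbor: 9).
Step 3: current leaves = {3,5,7,9,10,12}. Remove leaf 3 (neighbor: 4).
Step 4: current leaves = {4,5,7,9,10,12}. Remove leaf 4 (neighbor: 11).
Step 5: current leaves = {5,7,9,10,12}. Remove leaf 5 (neighbor: 8).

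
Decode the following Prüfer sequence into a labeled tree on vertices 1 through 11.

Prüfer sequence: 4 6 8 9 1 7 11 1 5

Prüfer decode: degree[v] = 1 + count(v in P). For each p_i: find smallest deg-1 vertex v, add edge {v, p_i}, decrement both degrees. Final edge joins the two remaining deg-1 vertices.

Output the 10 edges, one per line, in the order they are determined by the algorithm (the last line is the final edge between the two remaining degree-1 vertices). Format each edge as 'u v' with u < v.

Initial degrees: {1:3, 2:1, 3:1, 4:2, 5:2, 6:2, 7:2, 8:2, 9:2, 10:1, 11:2}
Step 1: smallest deg-1 vertex = 2, p_1 = 4. Add edge {2,4}. Now deg[2]=0, deg[4]=1.
Step 2: smallest deg-1 vertex = 3, p_2 = 6. Add edge {3,6}. Now deg[3]=0, deg[6]=1.
Step 3: smallest deg-1 vertex = 4, p_3 = 8. Add edge {4,8}. Now deg[4]=0, deg[8]=1.
Step 4: smallest deg-1 vertex = 6, p_4 = 9. Add edge {6,9}. Now deg[6]=0, deg[9]=1.
Step 5: smallest deg-1 vertex = 8, p_5 = 1. Add edge {1,8}. Now deg[8]=0, deg[1]=2.
Step 6: smallest deg-1 vertex = 9, p_6 = 7. Add edge {7,9}. Now deg[9]=0, deg[7]=1.
Step 7: smallest deg-1 vertex = 7, p_7 = 11. Add edge {7,11}. Now deg[7]=0, deg[11]=1.
Step 8: smallest deg-1 vertex = 10, p_8 = 1. Add edge {1,10}. Now deg[10]=0, deg[1]=1.
Step 9: smallest deg-1 vertex = 1, p_9 = 5. Add edge {1,5}. Now deg[1]=0, deg[5]=1.
Final: two remaining deg-1 vertices are 5, 11. Add edge {5,11}.

Answer: 2 4
3 6
4 8
6 9
1 8
7 9
7 11
1 10
1 5
5 11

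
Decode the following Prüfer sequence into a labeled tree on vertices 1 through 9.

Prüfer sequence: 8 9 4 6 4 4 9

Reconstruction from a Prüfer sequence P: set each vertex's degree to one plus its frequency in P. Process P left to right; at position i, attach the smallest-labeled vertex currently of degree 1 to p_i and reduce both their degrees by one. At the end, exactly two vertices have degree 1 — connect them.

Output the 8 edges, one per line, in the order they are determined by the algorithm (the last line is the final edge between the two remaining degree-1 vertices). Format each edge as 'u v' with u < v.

Initial degrees: {1:1, 2:1, 3:1, 4:4, 5:1, 6:2, 7:1, 8:2, 9:3}
Step 1: smallest deg-1 vertex = 1, p_1 = 8. Add edge {1,8}. Now deg[1]=0, deg[8]=1.
Step 2: smallest deg-1 vertex = 2, p_2 = 9. Add edge {2,9}. Now deg[2]=0, deg[9]=2.
Step 3: smallest deg-1 vertex = 3, p_3 = 4. Add edge {3,4}. Now deg[3]=0, deg[4]=3.
Step 4: smallest deg-1 vertex = 5, p_4 = 6. Add edge {5,6}. Now deg[5]=0, deg[6]=1.
Step 5: smallest deg-1 vertex = 6, p_5 = 4. Add edge {4,6}. Now deg[6]=0, deg[4]=2.
Step 6: smallest deg-1 vertex = 7, p_6 = 4. Add edge {4,7}. Now deg[7]=0, deg[4]=1.
Step 7: smallest deg-1 vertex = 4, p_7 = 9. Add edge {4,9}. Now deg[4]=0, deg[9]=1.
Final: two remaining deg-1 vertices are 8, 9. Add edge {8,9}.

Answer: 1 8
2 9
3 4
5 6
4 6
4 7
4 9
8 9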